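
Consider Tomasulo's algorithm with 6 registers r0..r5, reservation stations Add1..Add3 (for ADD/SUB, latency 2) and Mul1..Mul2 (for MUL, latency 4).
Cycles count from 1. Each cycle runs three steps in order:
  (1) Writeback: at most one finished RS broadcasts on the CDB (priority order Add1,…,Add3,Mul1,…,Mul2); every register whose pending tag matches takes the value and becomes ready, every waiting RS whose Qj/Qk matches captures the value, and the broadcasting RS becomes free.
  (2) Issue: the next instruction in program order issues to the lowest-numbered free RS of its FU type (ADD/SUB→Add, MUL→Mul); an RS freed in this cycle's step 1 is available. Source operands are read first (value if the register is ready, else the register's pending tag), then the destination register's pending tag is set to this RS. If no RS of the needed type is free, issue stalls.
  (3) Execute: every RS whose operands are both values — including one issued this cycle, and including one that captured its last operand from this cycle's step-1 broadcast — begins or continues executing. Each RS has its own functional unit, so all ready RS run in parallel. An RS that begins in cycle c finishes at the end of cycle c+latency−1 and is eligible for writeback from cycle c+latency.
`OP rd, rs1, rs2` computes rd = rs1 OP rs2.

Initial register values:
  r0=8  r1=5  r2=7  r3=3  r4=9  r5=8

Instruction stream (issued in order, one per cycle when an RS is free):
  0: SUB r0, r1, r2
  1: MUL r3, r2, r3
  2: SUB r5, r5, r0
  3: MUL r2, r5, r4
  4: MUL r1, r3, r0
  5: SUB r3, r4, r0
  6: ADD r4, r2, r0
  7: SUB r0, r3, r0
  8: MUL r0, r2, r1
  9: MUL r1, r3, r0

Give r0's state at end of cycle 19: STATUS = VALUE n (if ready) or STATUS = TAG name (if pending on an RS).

cycle 1: issue SUB r0<-Add1 // r0:Add1,r1:5,r2:7,r3:3,r4:9,r5:8
cycle 2: issue MUL r3<-Mul1 // r0:Add1,r1:5,r2:7,r3:Mul1,r4:9,r5:8
cycle 3: CDB Add1=-2; issue SUB r5<-Add1 // r0:-2,r1:5,r2:7,r3:Mul1,r4:9,r5:Add1
cycle 4: issue MUL r2<-Mul2 // r0:-2,r1:5,r2:Mul2,r3:Mul1,r4:9,r5:Add1
cycle 5: CDB Add1=10; stall // r0:-2,r1:5,r2:Mul2,r3:Mul1,r4:9,r5:10
cycle 6: CDB Mul1=21; issue MUL r1<-Mul1 // r0:-2,r1:Mul1,r2:Mul2,r3:21,r4:9,r5:10
cycle 7: issue SUB r3<-Add1 // r0:-2,r1:Mul1,r2:Mul2,r3:Add1,r4:9,r5:10
cycle 8: issue ADD r4<-Add2 // r0:-2,r1:Mul1,r2:Mul2,r3:Add1,r4:Add2,r5:10
cycle 9: CDB Add1=11; issue SUB r0<-Add1 // r0:Add1,r1:Mul1,r2:Mul2,r3:11,r4:Add2,r5:10
cycle 10: CDB Mul1=-42; issue MUL r0<-Mul1 // r0:Mul1,r1:-42,r2:Mul2,r3:11,r4:Add2,r5:10
cycle 11: CDB Add1=13; stall // r0:Mul1,r1:-42,r2:Mul2,r3:11,r4:Add2,r5:10
cycle 12: CDB Mul2=90; issue MUL r1<-Mul2 // r0:Mul1,r1:Mul2,r2:90,r3:11,r4:Add2,r5:10
cycle 13: - // r0:Mul1,r1:Mul2,r2:90,r3:11,r4:Add2,r5:10
cycle 14: CDB Add2=88 // r0:Mul1,r1:Mul2,r2:90,r3:11,r4:88,r5:10
cycle 15: - // r0:Mul1,r1:Mul2,r2:90,r3:11,r4:88,r5:10
cycle 16: CDB Mul1=-3780 // r0:-3780,r1:Mul2,r2:90,r3:11,r4:88,r5:10
cycle 17: - // r0:-3780,r1:Mul2,r2:90,r3:11,r4:88,r5:10
cycle 18: - // r0:-3780,r1:Mul2,r2:90,r3:11,r4:88,r5:10
cycle 19: - // r0:-3780,r1:Mul2,r2:90,r3:11,r4:88,r5:10

STATUS = VALUE -3780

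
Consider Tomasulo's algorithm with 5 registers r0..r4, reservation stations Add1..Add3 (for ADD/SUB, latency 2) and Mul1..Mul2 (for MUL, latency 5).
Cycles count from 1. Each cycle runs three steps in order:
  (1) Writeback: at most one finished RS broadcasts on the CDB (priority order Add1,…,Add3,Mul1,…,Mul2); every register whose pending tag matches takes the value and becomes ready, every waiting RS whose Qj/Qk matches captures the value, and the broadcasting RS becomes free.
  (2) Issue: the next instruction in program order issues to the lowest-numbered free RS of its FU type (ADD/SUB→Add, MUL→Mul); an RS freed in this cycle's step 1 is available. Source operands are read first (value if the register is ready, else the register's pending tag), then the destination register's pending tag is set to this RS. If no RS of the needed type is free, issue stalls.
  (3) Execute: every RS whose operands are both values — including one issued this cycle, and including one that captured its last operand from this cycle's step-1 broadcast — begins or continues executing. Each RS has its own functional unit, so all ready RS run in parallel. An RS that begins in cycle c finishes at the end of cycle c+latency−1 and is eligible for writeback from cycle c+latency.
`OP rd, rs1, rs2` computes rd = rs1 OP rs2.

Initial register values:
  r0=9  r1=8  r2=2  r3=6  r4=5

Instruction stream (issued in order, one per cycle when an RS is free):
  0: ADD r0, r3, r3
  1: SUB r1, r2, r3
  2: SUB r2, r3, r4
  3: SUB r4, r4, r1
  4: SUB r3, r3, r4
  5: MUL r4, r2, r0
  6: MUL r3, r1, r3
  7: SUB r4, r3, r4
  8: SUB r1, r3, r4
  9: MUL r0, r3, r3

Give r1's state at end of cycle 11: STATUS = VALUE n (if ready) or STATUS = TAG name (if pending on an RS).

c1: issue ADD r0<-Add1 | r0:Add1,r1:8,r2:2,r3:6,r4:5
c2: issue SUB r1<-Add2 | r0:Add1,r1:Add2,r2:2,r3:6,r4:5
c3: CDB Add1=12; issue SUB r2<-Add1 | r0:12,r1:Add2,r2:Add1,r3:6,r4:5
c4: CDB Add2=-4; issue SUB r4<-Add2 | r0:12,r1:-4,r2:Add1,r3:6,r4:Add2
c5: CDB Add1=1; issue SUB r3<-Add1 | r0:12,r1:-4,r2:1,r3:Add1,r4:Add2
c6: CDB Add2=9; issue MUL r4<-Mul1 | r0:12,r1:-4,r2:1,r3:Add1,r4:Mul1
c7: issue MUL r3<-Mul2 | r0:12,r1:-4,r2:1,r3:Mul2,r4:Mul1
c8: CDB Add1=-3; issue SUB r4<-Add1 | r0:12,r1:-4,r2:1,r3:Mul2,r4:Add1
c9: issue SUB r1<-Add2 | r0:12,r1:Add2,r2:1,r3:Mul2,r4:Add1
c10: stall | r0:12,r1:Add2,r2:1,r3:Mul2,r4:Add1
c11: CDB Mul1=12; issue MUL r0<-Mul1 | r0:Mul1,r1:Add2,r2:1,r3:Mul2,r4:Add1

STATUS = TAG Add2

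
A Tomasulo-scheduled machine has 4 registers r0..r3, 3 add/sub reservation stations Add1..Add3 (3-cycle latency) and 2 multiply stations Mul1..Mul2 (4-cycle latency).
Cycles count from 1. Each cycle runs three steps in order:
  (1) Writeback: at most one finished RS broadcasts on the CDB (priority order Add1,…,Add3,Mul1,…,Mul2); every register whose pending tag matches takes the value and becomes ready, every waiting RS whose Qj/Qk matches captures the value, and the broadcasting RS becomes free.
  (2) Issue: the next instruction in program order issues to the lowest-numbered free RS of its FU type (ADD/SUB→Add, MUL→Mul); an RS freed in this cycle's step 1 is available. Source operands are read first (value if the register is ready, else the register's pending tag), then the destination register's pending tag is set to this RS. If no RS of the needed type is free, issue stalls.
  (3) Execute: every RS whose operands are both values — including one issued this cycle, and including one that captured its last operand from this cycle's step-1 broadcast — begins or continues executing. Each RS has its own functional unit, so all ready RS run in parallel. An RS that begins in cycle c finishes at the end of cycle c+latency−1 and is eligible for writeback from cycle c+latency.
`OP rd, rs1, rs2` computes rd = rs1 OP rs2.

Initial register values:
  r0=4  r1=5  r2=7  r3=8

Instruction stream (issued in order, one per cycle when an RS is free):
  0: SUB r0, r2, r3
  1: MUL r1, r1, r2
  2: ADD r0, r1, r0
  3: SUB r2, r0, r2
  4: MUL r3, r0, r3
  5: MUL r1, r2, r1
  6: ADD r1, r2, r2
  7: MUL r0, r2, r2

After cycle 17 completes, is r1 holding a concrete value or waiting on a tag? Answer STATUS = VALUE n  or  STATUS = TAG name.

STATUS = VALUE 54

c1: issue SUB r0<-Add1 | r0:Add1,r1:5,r2:7,r3:8
c2: issue MUL r1<-Mul1 | r0:Add1,r1:Mul1,r2:7,r3:8
c3: issue ADD r0<-Add2 | r0:Add2,r1:Mul1,r2:7,r3:8
c4: CDB Add1=-1; issue SUB r2<-Add1 | r0:Add2,r1:Mul1,r2:Add1,r3:8
c5: issue MUL r3<-Mul2 | r0:Add2,r1:Mul1,r2:Add1,r3:Mul2
c6: CDB Mul1=35; issue MUL r1<-Mul1 | r0:Add2,r1:Mul1,r2:Add1,r3:Mul2
c7: issue ADD r1<-Add3 | r0:Add2,r1:Add3,r2:Add1,r3:Mul2
c8: stall | r0:Add2,r1:Add3,r2:Add1,r3:Mul2
c9: CDB Add2=34; stall | r0:34,r1:Add3,r2:Add1,r3:Mul2
c10: stall | r0:34,r1:Add3,r2:Add1,r3:Mul2
c11: stall | r0:34,r1:Add3,r2:Add1,r3:Mul2
c12: CDB Add1=27; stall | r0:34,r1:Add3,r2:27,r3:Mul2
c13: CDB Mul2=272; issue MUL r0<-Mul2 | r0:Mul2,r1:Add3,r2:27,r3:272
c14: - | r0:Mul2,r1:Add3,r2:27,r3:272
c15: CDB Add3=54 | r0:Mul2,r1:54,r2:27,r3:272
c16: CDB Mul1=945 | r0:Mul2,r1:54,r2:27,r3:272
c17: CDB Mul2=729 | r0:729,r1:54,r2:27,r3:272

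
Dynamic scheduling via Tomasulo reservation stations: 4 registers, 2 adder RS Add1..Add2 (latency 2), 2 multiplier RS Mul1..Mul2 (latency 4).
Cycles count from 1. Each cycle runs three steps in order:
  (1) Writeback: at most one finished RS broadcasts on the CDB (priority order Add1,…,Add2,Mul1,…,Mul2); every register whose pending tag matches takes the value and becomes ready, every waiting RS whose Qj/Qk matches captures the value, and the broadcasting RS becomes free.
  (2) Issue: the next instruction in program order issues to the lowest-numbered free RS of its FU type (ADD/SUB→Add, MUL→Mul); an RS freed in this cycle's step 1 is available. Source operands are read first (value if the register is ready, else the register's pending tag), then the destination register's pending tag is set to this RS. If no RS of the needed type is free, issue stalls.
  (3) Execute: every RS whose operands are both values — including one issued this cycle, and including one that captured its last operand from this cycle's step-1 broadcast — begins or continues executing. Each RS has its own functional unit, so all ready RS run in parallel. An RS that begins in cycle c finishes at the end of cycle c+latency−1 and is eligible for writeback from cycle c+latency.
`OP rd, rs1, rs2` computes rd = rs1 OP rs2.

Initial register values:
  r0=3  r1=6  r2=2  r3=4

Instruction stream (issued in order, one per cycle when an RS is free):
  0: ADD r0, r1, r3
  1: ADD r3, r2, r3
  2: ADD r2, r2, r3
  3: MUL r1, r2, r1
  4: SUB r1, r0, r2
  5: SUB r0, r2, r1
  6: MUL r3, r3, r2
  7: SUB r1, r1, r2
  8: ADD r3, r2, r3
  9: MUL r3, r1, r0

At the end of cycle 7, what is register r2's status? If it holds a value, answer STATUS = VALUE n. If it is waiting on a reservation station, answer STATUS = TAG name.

STATUS = VALUE 8

  c1: issue ADD r0<-Add1  regs: r0:Add1,r1:6,r2:2,r3:4
  c2: issue ADD r3<-Add2  regs: r0:Add1,r1:6,r2:2,r3:Add2
  c3: CDB Add1=10; issue ADD r2<-Add1  regs: r0:10,r1:6,r2:Add1,r3:Add2
  c4: CDB Add2=6; issue MUL r1<-Mul1  regs: r0:10,r1:Mul1,r2:Add1,r3:6
  c5: issue SUB r1<-Add2  regs: r0:10,r1:Add2,r2:Add1,r3:6
  c6: CDB Add1=8; issue SUB r0<-Add1  regs: r0:Add1,r1:Add2,r2:8,r3:6
  c7: issue MUL r3<-Mul2  regs: r0:Add1,r1:Add2,r2:8,r3:Mul2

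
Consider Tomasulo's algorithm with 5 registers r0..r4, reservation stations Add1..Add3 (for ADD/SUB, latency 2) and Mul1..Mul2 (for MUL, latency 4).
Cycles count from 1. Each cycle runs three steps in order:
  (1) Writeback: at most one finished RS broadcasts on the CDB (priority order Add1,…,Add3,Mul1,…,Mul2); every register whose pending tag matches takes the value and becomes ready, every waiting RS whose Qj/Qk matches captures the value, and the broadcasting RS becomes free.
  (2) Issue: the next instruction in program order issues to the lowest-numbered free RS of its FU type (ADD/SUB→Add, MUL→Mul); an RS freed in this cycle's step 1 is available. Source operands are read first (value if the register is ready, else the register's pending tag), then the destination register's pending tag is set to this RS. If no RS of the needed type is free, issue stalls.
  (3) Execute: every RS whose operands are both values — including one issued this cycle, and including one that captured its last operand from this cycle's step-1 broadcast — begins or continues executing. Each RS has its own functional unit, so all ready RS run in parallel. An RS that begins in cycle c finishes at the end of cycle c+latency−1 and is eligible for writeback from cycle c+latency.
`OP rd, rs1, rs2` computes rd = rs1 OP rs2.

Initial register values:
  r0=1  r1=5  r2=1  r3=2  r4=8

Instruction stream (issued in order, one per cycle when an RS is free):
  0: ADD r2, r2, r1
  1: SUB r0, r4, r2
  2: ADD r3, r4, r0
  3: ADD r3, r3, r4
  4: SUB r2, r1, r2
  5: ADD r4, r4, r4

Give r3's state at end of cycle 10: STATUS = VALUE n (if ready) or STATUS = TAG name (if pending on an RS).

cycle 1: issue ADD r2<-Add1 // r0:1,r1:5,r2:Add1,r3:2,r4:8
cycle 2: issue SUB r0<-Add2 // r0:Add2,r1:5,r2:Add1,r3:2,r4:8
cycle 3: CDB Add1=6; issue ADD r3<-Add1 // r0:Add2,r1:5,r2:6,r3:Add1,r4:8
cycle 4: issue ADD r3<-Add3 // r0:Add2,r1:5,r2:6,r3:Add3,r4:8
cycle 5: CDB Add2=2; issue SUB r2<-Add2 // r0:2,r1:5,r2:Add2,r3:Add3,r4:8
cycle 6: stall // r0:2,r1:5,r2:Add2,r3:Add3,r4:8
cycle 7: CDB Add1=10; issue ADD r4<-Add1 // r0:2,r1:5,r2:Add2,r3:Add3,r4:Add1
cycle 8: CDB Add2=-1 // r0:2,r1:5,r2:-1,r3:Add3,r4:Add1
cycle 9: CDB Add1=16 // r0:2,r1:5,r2:-1,r3:Add3,r4:16
cycle 10: CDB Add3=18 // r0:2,r1:5,r2:-1,r3:18,r4:16

STATUS = VALUE 18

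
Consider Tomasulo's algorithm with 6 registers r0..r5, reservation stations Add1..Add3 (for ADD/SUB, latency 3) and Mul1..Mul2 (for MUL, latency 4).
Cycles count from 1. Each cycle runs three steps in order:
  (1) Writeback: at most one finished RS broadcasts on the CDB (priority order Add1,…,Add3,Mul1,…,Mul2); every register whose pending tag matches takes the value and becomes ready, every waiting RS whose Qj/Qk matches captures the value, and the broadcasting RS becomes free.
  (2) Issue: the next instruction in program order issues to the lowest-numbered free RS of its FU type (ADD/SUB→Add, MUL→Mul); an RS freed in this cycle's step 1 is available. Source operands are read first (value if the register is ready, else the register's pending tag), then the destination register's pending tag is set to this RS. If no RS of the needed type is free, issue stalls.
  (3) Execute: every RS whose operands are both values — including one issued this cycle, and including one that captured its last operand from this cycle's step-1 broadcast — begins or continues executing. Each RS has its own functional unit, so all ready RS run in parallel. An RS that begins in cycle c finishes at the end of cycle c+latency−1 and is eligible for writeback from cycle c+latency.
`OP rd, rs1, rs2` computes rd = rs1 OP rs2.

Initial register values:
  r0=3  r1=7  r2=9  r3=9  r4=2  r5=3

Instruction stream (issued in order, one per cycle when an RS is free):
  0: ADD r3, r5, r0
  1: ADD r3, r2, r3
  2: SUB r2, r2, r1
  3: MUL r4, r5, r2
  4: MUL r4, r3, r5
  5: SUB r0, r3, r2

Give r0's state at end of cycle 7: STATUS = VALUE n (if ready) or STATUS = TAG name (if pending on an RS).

cycle 1: issue ADD r3<-Add1 // r0:3,r1:7,r2:9,r3:Add1,r4:2,r5:3
cycle 2: issue ADD r3<-Add2 // r0:3,r1:7,r2:9,r3:Add2,r4:2,r5:3
cycle 3: issue SUB r2<-Add3 // r0:3,r1:7,r2:Add3,r3:Add2,r4:2,r5:3
cycle 4: CDB Add1=6; issue MUL r4<-Mul1 // r0:3,r1:7,r2:Add3,r3:Add2,r4:Mul1,r5:3
cycle 5: issue MUL r4<-Mul2 // r0:3,r1:7,r2:Add3,r3:Add2,r4:Mul2,r5:3
cycle 6: CDB Add3=2; issue SUB r0<-Add1 // r0:Add1,r1:7,r2:2,r3:Add2,r4:Mul2,r5:3
cycle 7: CDB Add2=15 // r0:Add1,r1:7,r2:2,r3:15,r4:Mul2,r5:3

STATUS = TAG Add1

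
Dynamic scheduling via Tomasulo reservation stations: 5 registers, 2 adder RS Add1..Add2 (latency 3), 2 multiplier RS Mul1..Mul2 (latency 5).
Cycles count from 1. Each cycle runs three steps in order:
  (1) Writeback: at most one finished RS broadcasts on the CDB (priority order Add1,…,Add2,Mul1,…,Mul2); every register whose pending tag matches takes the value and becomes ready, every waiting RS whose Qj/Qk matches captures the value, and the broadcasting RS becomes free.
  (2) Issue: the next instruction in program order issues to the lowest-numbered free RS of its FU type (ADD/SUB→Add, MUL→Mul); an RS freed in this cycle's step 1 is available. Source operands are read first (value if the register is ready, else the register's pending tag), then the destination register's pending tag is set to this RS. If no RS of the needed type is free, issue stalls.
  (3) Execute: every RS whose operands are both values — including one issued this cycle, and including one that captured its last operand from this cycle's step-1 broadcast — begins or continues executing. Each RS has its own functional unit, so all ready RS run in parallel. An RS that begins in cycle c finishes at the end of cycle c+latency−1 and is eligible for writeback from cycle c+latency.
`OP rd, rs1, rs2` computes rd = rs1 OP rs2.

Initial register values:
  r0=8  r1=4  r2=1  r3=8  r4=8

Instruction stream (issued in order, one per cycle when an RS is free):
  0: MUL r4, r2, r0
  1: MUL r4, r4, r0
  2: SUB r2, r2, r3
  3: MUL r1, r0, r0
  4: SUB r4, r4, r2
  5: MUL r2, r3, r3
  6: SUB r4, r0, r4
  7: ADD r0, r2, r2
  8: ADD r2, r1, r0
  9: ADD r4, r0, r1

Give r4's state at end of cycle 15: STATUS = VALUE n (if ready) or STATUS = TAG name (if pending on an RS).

STATUS = TAG Add2

  c1: issue MUL r4<-Mul1  regs: r0:8,r1:4,r2:1,r3:8,r4:Mul1
  c2: issue MUL r4<-Mul2  regs: r0:8,r1:4,r2:1,r3:8,r4:Mul2
  c3: issue SUB r2<-Add1  regs: r0:8,r1:4,r2:Add1,r3:8,r4:Mul2
  c4: stall  regs: r0:8,r1:4,r2:Add1,r3:8,r4:Mul2
  c5: stall  regs: r0:8,r1:4,r2:Add1,r3:8,r4:Mul2
  c6: CDB Add1=-7; stall  regs: r0:8,r1:4,r2:-7,r3:8,r4:Mul2
  c7: CDB Mul1=8; issue MUL r1<-Mul1  regs: r0:8,r1:Mul1,r2:-7,r3:8,r4:Mul2
  c8: issue SUB r4<-Add1  regs: r0:8,r1:Mul1,r2:-7,r3:8,r4:Add1
  c9: stall  regs: r0:8,r1:Mul1,r2:-7,r3:8,r4:Add1
  c10: stall  regs: r0:8,r1:Mul1,r2:-7,r3:8,r4:Add1
  c11: stall  regs: r0:8,r1:Mul1,r2:-7,r3:8,r4:Add1
  c12: CDB Mul1=64; issue MUL r2<-Mul1  regs: r0:8,r1:64,r2:Mul1,r3:8,r4:Add1
  c13: CDB Mul2=64; issue SUB r4<-Add2  regs: r0:8,r1:64,r2:Mul1,r3:8,r4:Add2
  c14: stall  regs: r0:8,r1:64,r2:Mul1,r3:8,r4:Add2
  c15: stall  regs: r0:8,r1:64,r2:Mul1,r3:8,r4:Add2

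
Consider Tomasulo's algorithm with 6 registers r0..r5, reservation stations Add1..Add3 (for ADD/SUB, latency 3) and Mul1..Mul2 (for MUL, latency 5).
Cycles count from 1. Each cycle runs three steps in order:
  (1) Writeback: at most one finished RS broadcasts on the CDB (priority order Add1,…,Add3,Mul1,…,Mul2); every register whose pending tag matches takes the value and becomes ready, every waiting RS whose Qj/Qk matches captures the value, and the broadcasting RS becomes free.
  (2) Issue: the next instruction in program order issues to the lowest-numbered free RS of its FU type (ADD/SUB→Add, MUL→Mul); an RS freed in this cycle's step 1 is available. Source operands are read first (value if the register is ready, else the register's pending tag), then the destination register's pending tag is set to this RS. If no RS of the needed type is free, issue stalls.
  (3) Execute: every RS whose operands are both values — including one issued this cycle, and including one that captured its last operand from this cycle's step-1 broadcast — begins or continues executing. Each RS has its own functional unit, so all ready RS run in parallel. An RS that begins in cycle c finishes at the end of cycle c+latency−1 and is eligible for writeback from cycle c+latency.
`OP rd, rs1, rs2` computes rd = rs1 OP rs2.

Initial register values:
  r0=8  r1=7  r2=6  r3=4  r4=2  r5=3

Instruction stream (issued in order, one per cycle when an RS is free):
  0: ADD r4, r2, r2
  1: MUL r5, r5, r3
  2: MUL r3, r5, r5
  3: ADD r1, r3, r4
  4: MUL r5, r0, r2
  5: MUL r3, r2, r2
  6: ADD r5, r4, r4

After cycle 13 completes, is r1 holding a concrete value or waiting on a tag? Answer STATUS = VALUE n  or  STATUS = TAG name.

  c1: issue ADD r4<-Add1  regs: r0:8,r1:7,r2:6,r3:4,r4:Add1,r5:3
  c2: issue MUL r5<-Mul1  regs: r0:8,r1:7,r2:6,r3:4,r4:Add1,r5:Mul1
  c3: issue MUL r3<-Mul2  regs: r0:8,r1:7,r2:6,r3:Mul2,r4:Add1,r5:Mul1
  c4: CDB Add1=12; issue ADD r1<-Add1  regs: r0:8,r1:Add1,r2:6,r3:Mul2,r4:12,r5:Mul1
  c5: stall  regs: r0:8,r1:Add1,r2:6,r3:Mul2,r4:12,r5:Mul1
  c6: stall  regs: r0:8,r1:Add1,r2:6,r3:Mul2,r4:12,r5:Mul1
  c7: CDB Mul1=12; issue MUL r5<-Mul1  regs: r0:8,r1:Add1,r2:6,r3:Mul2,r4:12,r5:Mul1
  c8: stall  regs: r0:8,r1:Add1,r2:6,r3:Mul2,r4:12,r5:Mul1
  c9: stall  regs: r0:8,r1:Add1,r2:6,r3:Mul2,r4:12,r5:Mul1
  c10: stall  regs: r0:8,r1:Add1,r2:6,r3:Mul2,r4:12,r5:Mul1
  c11: stall  regs: r0:8,r1:Add1,r2:6,r3:Mul2,r4:12,r5:Mul1
  c12: CDB Mul1=48; issue MUL r3<-Mul1  regs: r0:8,r1:Add1,r2:6,r3:Mul1,r4:12,r5:48
  c13: CDB Mul2=144; issue ADD r5<-Add2  regs: r0:8,r1:Add1,r2:6,r3:Mul1,r4:12,r5:Add2

STATUS = TAG Add1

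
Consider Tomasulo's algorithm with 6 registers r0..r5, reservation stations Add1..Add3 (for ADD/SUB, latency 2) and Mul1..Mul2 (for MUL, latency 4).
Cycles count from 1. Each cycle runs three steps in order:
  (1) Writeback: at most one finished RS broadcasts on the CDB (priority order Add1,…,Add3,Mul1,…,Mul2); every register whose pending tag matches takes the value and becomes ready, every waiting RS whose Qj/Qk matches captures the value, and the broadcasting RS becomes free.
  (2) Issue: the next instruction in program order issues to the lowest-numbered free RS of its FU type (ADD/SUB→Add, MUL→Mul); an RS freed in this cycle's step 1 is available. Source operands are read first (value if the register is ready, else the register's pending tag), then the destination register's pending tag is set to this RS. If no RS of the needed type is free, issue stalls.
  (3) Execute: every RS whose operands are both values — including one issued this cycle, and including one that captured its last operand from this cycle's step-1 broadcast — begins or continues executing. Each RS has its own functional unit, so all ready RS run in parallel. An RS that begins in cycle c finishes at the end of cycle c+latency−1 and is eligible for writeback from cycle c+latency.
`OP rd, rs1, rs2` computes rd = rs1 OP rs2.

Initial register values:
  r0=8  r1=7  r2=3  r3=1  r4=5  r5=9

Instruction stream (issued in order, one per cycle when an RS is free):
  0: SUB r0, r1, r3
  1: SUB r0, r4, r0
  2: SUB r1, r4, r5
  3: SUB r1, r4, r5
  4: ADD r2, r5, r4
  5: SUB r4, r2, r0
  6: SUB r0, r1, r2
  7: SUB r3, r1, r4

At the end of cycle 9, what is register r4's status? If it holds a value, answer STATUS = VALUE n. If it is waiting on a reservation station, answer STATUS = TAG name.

cycle 1: issue SUB r0<-Add1 // r0:Add1,r1:7,r2:3,r3:1,r4:5,r5:9
cycle 2: issue SUB r0<-Add2 // r0:Add2,r1:7,r2:3,r3:1,r4:5,r5:9
cycle 3: CDB Add1=6; issue SUB r1<-Add1 // r0:Add2,r1:Add1,r2:3,r3:1,r4:5,r5:9
cycle 4: issue SUB r1<-Add3 // r0:Add2,r1:Add3,r2:3,r3:1,r4:5,r5:9
cycle 5: CDB Add1=-4; issue ADD r2<-Add1 // r0:Add2,r1:Add3,r2:Add1,r3:1,r4:5,r5:9
cycle 6: CDB Add2=-1; issue SUB r4<-Add2 // r0:-1,r1:Add3,r2:Add1,r3:1,r4:Add2,r5:9
cycle 7: CDB Add1=14; issue SUB r0<-Add1 // r0:Add1,r1:Add3,r2:14,r3:1,r4:Add2,r5:9
cycle 8: CDB Add3=-4; issue SUB r3<-Add3 // r0:Add1,r1:-4,r2:14,r3:Add3,r4:Add2,r5:9
cycle 9: CDB Add2=15 // r0:Add1,r1:-4,r2:14,r3:Add3,r4:15,r5:9

STATUS = VALUE 15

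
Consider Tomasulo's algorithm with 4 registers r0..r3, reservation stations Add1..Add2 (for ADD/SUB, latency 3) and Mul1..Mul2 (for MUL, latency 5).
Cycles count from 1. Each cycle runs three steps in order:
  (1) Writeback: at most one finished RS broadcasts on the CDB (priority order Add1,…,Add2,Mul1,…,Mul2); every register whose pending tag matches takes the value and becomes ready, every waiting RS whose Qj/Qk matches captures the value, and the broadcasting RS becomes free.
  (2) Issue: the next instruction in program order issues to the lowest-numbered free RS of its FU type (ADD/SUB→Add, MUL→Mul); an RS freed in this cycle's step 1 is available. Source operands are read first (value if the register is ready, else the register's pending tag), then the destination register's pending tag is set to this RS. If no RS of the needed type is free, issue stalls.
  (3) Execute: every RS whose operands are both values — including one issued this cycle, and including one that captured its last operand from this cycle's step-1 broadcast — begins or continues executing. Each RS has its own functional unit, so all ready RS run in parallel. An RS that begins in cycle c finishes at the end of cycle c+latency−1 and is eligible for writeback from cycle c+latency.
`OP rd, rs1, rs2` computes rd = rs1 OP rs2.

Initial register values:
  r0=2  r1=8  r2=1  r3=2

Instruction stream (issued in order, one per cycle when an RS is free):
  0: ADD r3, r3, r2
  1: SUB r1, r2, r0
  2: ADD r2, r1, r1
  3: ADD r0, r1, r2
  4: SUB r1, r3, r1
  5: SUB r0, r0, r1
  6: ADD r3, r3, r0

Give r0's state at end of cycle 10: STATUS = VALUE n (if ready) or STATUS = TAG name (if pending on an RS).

c1: issue ADD r3<-Add1 | r0:2,r1:8,r2:1,r3:Add1
c2: issue SUB r1<-Add2 | r0:2,r1:Add2,r2:1,r3:Add1
c3: stall | r0:2,r1:Add2,r2:1,r3:Add1
c4: CDB Add1=3; issue ADD r2<-Add1 | r0:2,r1:Add2,r2:Add1,r3:3
c5: CDB Add2=-1; issue ADD r0<-Add2 | r0:Add2,r1:-1,r2:Add1,r3:3
c6: stall | r0:Add2,r1:-1,r2:Add1,r3:3
c7: stall | r0:Add2,r1:-1,r2:Add1,r3:3
c8: CDB Add1=-2; issue SUB r1<-Add1 | r0:Add2,r1:Add1,r2:-2,r3:3
c9: stall | r0:Add2,r1:Add1,r2:-2,r3:3
c10: stall | r0:Add2,r1:Add1,r2:-2,r3:3

STATUS = TAG Add2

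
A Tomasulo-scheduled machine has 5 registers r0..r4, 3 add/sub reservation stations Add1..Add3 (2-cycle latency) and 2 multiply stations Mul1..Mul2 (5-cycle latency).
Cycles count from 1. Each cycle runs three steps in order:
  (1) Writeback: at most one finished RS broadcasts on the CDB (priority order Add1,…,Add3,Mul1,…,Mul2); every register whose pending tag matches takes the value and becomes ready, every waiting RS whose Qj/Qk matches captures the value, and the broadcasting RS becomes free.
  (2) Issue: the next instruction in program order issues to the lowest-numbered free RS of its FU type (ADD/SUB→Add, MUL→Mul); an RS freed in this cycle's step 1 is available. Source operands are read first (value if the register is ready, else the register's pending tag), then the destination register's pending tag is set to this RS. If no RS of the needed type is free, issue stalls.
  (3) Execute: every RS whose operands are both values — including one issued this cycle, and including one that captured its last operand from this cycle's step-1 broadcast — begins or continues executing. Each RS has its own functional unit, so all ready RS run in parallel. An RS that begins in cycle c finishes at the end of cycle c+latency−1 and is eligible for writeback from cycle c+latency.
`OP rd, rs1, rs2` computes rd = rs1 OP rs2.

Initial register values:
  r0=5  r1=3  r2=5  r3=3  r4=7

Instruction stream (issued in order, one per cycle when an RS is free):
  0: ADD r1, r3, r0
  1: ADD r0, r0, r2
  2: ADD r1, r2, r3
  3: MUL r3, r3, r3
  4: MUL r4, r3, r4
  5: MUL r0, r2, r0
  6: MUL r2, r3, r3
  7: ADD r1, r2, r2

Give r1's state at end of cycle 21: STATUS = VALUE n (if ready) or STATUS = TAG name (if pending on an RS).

STATUS = VALUE 162

cycle 1: issue ADD r1<-Add1 // r0:5,r1:Add1,r2:5,r3:3,r4:7
cycle 2: issue ADD r0<-Add2 // r0:Add2,r1:Add1,r2:5,r3:3,r4:7
cycle 3: CDB Add1=8; issue ADD r1<-Add1 // r0:Add2,r1:Add1,r2:5,r3:3,r4:7
cycle 4: CDB Add2=10; issue MUL r3<-Mul1 // r0:10,r1:Add1,r2:5,r3:Mul1,r4:7
cycle 5: CDB Add1=8; issue MUL r4<-Mul2 // r0:10,r1:8,r2:5,r3:Mul1,r4:Mul2
cycle 6: stall // r0:10,r1:8,r2:5,r3:Mul1,r4:Mul2
cycle 7: stall // r0:10,r1:8,r2:5,r3:Mul1,r4:Mul2
cycle 8: stall // r0:10,r1:8,r2:5,r3:Mul1,r4:Mul2
cycle 9: CDB Mul1=9; issue MUL r0<-Mul1 // r0:Mul1,r1:8,r2:5,r3:9,r4:Mul2
cycle 10: stall // r0:Mul1,r1:8,r2:5,r3:9,r4:Mul2
cycle 11: stall // r0:Mul1,r1:8,r2:5,r3:9,r4:Mul2
cycle 12: stall // r0:Mul1,r1:8,r2:5,r3:9,r4:Mul2
cycle 13: stall // r0:Mul1,r1:8,r2:5,r3:9,r4:Mul2
cycle 14: CDB Mul1=50; issue MUL r2<-Mul1 // r0:50,r1:8,r2:Mul1,r3:9,r4:Mul2
cycle 15: CDB Mul2=63; issue ADD r1<-Add1 // r0:50,r1:Add1,r2:Mul1,r3:9,r4:63
cycle 16: - // r0:50,r1:Add1,r2:Mul1,r3:9,r4:63
cycle 17: - // r0:50,r1:Add1,r2:Mul1,r3:9,r4:63
cycle 18: - // r0:50,r1:Add1,r2:Mul1,r3:9,r4:63
cycle 19: CDB Mul1=81 // r0:50,r1:Add1,r2:81,r3:9,r4:63
cycle 20: - // r0:50,r1:Add1,r2:81,r3:9,r4:63
cycle 21: CDB Add1=162 // r0:50,r1:162,r2:81,r3:9,r4:63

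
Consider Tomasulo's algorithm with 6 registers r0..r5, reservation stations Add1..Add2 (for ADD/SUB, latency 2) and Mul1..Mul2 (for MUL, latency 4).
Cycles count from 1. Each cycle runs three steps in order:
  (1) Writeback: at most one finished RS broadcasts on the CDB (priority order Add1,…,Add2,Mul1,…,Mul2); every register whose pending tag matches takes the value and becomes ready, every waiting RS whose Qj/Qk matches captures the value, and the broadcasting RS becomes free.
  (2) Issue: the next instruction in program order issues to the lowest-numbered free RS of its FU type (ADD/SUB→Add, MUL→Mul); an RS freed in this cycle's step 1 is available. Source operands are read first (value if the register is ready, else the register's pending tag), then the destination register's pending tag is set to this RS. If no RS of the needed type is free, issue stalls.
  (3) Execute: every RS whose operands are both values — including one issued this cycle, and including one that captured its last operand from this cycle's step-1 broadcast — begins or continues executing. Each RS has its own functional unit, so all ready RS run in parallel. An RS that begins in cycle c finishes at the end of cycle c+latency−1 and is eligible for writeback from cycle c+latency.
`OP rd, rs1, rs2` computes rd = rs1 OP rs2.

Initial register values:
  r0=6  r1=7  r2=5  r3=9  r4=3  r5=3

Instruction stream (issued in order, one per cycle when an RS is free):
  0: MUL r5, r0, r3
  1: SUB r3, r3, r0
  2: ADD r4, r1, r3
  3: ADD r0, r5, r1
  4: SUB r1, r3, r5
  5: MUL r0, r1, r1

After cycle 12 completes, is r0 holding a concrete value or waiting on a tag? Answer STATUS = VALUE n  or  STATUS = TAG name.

STATUS = VALUE 2601

cycle 1: issue MUL r5<-Mul1 // r0:6,r1:7,r2:5,r3:9,r4:3,r5:Mul1
cycle 2: issue SUB r3<-Add1 // r0:6,r1:7,r2:5,r3:Add1,r4:3,r5:Mul1
cycle 3: issue ADD r4<-Add2 // r0:6,r1:7,r2:5,r3:Add1,r4:Add2,r5:Mul1
cycle 4: CDB Add1=3; issue ADD r0<-Add1 // r0:Add1,r1:7,r2:5,r3:3,r4:Add2,r5:Mul1
cycle 5: CDB Mul1=54; stall // r0:Add1,r1:7,r2:5,r3:3,r4:Add2,r5:54
cycle 6: CDB Add2=10; issue SUB r1<-Add2 // r0:Add1,r1:Add2,r2:5,r3:3,r4:10,r5:54
cycle 7: CDB Add1=61; issue MUL r0<-Mul1 // r0:Mul1,r1:Add2,r2:5,r3:3,r4:10,r5:54
cycle 8: CDB Add2=-51 // r0:Mul1,r1:-51,r2:5,r3:3,r4:10,r5:54
cycle 9: - // r0:Mul1,r1:-51,r2:5,r3:3,r4:10,r5:54
cycle 10: - // r0:Mul1,r1:-51,r2:5,r3:3,r4:10,r5:54
cycle 11: - // r0:Mul1,r1:-51,r2:5,r3:3,r4:10,r5:54
cycle 12: CDB Mul1=2601 // r0:2601,r1:-51,r2:5,r3:3,r4:10,r5:54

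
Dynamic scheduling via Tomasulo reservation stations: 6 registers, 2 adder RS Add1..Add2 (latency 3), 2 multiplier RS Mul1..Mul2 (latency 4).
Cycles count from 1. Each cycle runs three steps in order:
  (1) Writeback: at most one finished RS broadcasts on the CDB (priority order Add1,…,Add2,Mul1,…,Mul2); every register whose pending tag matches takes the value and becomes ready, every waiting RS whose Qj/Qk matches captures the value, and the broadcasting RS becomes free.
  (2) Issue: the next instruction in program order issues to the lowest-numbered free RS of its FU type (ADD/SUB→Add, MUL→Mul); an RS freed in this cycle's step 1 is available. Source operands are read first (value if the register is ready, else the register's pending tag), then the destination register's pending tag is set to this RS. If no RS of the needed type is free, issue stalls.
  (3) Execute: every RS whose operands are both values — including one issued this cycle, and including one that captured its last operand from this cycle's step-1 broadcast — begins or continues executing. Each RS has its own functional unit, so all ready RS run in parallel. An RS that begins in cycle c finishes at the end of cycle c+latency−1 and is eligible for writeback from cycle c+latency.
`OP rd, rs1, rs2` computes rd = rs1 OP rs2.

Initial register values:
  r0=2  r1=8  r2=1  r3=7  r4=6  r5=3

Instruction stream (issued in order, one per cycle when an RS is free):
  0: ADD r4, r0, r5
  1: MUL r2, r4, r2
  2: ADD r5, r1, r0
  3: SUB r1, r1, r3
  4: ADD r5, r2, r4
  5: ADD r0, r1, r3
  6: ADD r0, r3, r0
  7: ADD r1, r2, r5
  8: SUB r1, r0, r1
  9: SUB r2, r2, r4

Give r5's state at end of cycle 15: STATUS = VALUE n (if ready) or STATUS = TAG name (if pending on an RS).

c1: issue ADD r4<-Add1 | r0:2,r1:8,r2:1,r3:7,r4:Add1,r5:3
c2: issue MUL r2<-Mul1 | r0:2,r1:8,r2:Mul1,r3:7,r4:Add1,r5:3
c3: issue ADD r5<-Add2 | r0:2,r1:8,r2:Mul1,r3:7,r4:Add1,r5:Add2
c4: CDB Add1=5; issue SUB r1<-Add1 | r0:2,r1:Add1,r2:Mul1,r3:7,r4:5,r5:Add2
c5: stall | r0:2,r1:Add1,r2:Mul1,r3:7,r4:5,r5:Add2
c6: CDB Add2=10; issue ADD r5<-Add2 | r0:2,r1:Add1,r2:Mul1,r3:7,r4:5,r5:Add2
c7: CDB Add1=1; issue ADD r0<-Add1 | r0:Add1,r1:1,r2:Mul1,r3:7,r4:5,r5:Add2
c8: CDB Mul1=5; stall | r0:Add1,r1:1,r2:5,r3:7,r4:5,r5:Add2
c9: stall | r0:Add1,r1:1,r2:5,r3:7,r4:5,r5:Add2
c10: CDB Add1=8; issue ADD r0<-Add1 | r0:Add1,r1:1,r2:5,r3:7,r4:5,r5:Add2
c11: CDB Add2=10; issue ADD r1<-Add2 | r0:Add1,r1:Add2,r2:5,r3:7,r4:5,r5:10
c12: stall | r0:Add1,r1:Add2,r2:5,r3:7,r4:5,r5:10
c13: CDB Add1=15; issue SUB r1<-Add1 | r0:15,r1:Add1,r2:5,r3:7,r4:5,r5:10
c14: CDB Add2=15; issue SUB r2<-Add2 | r0:15,r1:Add1,r2:Add2,r3:7,r4:5,r5:10
c15: - | r0:15,r1:Add1,r2:Add2,r3:7,r4:5,r5:10

STATUS = VALUE 10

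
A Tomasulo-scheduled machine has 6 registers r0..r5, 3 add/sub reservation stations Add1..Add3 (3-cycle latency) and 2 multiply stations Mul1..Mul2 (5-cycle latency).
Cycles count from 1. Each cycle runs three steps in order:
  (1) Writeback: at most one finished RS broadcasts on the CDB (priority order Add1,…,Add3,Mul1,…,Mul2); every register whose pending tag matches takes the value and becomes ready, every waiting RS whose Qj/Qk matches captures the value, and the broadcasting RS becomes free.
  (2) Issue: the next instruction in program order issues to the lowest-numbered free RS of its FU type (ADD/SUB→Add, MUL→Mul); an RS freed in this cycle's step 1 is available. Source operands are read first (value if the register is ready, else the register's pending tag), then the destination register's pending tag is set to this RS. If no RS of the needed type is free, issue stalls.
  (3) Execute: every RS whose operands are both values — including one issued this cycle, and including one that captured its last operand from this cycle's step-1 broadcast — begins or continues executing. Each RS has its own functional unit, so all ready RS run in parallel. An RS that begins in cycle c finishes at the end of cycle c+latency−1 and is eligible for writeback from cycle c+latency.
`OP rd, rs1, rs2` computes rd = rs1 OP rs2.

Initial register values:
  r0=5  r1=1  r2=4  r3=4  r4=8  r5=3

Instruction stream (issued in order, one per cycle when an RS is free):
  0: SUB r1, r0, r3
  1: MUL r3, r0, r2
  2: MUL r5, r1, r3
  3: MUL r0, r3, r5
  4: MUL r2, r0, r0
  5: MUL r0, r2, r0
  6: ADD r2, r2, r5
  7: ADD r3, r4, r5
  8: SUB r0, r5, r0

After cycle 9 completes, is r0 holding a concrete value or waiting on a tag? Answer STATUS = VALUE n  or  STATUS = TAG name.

cycle 1: issue SUB r1<-Add1 // r0:5,r1:Add1,r2:4,r3:4,r4:8,r5:3
cycle 2: issue MUL r3<-Mul1 // r0:5,r1:Add1,r2:4,r3:Mul1,r4:8,r5:3
cycle 3: issue MUL r5<-Mul2 // r0:5,r1:Add1,r2:4,r3:Mul1,r4:8,r5:Mul2
cycle 4: CDB Add1=1; stall // r0:5,r1:1,r2:4,r3:Mul1,r4:8,r5:Mul2
cycle 5: stall // r0:5,r1:1,r2:4,r3:Mul1,r4:8,r5:Mul2
cycle 6: stall // r0:5,r1:1,r2:4,r3:Mul1,r4:8,r5:Mul2
cycle 7: CDB Mul1=20; issue MUL r0<-Mul1 // r0:Mul1,r1:1,r2:4,r3:20,r4:8,r5:Mul2
cycle 8: stall // r0:Mul1,r1:1,r2:4,r3:20,r4:8,r5:Mul2
cycle 9: stall // r0:Mul1,r1:1,r2:4,r3:20,r4:8,r5:Mul2

STATUS = TAG Mul1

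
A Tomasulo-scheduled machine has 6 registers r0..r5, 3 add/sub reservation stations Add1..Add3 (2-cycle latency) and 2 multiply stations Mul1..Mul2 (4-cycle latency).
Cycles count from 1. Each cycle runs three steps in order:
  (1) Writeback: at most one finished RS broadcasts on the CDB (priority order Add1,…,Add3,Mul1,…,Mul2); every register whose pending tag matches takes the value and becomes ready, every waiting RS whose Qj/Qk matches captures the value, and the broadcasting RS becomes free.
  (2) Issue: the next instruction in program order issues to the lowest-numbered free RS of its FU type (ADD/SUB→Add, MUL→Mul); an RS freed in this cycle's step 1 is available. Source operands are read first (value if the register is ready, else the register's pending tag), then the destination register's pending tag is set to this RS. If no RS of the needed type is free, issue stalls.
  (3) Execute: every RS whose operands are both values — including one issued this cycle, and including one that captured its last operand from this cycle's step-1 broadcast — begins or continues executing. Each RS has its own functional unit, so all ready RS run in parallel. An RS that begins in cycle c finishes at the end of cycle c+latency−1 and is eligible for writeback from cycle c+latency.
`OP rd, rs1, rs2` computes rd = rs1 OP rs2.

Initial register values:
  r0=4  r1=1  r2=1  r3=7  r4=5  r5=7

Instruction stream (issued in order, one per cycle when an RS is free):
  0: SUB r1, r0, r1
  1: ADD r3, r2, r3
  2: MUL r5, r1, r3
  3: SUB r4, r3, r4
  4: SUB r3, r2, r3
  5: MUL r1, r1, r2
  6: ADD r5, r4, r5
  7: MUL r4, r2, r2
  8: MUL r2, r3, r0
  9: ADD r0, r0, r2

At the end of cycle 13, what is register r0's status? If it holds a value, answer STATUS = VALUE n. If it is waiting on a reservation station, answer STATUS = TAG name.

c1: issue SUB r1<-Add1 | r0:4,r1:Add1,r2:1,r3:7,r4:5,r5:7
c2: issue ADD r3<-Add2 | r0:4,r1:Add1,r2:1,r3:Add2,r4:5,r5:7
c3: CDB Add1=3; issue MUL r5<-Mul1 | r0:4,r1:3,r2:1,r3:Add2,r4:5,r5:Mul1
c4: CDB Add2=8; issue SUB r4<-Add1 | r0:4,r1:3,r2:1,r3:8,r4:Add1,r5:Mul1
c5: issue SUB r3<-Add2 | r0:4,r1:3,r2:1,r3:Add2,r4:Add1,r5:Mul1
c6: CDB Add1=3; issue MUL r1<-Mul2 | r0:4,r1:Mul2,r2:1,r3:Add2,r4:3,r5:Mul1
c7: CDB Add2=-7; issue ADD r5<-Add1 | r0:4,r1:Mul2,r2:1,r3:-7,r4:3,r5:Add1
c8: CDB Mul1=24; issue MUL r4<-Mul1 | r0:4,r1:Mul2,r2:1,r3:-7,r4:Mul1,r5:Add1
c9: stall | r0:4,r1:Mul2,r2:1,r3:-7,r4:Mul1,r5:Add1
c10: CDB Add1=27; stall | r0:4,r1:Mul2,r2:1,r3:-7,r4:Mul1,r5:27
c11: CDB Mul2=3; issue MUL r2<-Mul2 | r0:4,r1:3,r2:Mul2,r3:-7,r4:Mul1,r5:27
c12: CDB Mul1=1; issue ADD r0<-Add1 | r0:Add1,r1:3,r2:Mul2,r3:-7,r4:1,r5:27
c13: - | r0:Add1,r1:3,r2:Mul2,r3:-7,r4:1,r5:27

STATUS = TAG Add1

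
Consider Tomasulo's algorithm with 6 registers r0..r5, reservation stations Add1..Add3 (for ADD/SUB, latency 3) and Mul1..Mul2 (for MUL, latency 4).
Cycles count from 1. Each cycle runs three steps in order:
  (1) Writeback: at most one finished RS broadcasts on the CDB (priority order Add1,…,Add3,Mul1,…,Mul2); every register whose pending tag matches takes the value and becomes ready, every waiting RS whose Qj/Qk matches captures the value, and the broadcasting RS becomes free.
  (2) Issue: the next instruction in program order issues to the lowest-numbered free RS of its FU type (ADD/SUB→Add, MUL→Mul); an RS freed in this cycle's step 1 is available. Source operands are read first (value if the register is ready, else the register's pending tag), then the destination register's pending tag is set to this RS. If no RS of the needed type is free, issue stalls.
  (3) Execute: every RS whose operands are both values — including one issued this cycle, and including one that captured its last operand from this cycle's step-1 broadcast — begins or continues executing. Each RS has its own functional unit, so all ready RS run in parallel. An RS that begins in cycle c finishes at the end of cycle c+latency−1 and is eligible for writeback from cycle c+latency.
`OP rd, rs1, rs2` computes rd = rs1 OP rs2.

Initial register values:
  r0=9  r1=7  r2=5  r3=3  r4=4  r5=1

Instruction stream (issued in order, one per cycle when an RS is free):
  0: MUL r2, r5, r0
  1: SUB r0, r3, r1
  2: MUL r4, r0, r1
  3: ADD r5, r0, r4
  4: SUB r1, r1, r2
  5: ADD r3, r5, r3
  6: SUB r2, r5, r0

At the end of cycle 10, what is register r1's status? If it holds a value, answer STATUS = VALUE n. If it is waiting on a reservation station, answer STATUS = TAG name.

  c1: issue MUL r2<-Mul1  regs: r0:9,r1:7,r2:Mul1,r3:3,r4:4,r5:1
  c2: issue SUB r0<-Add1  regs: r0:Add1,r1:7,r2:Mul1,r3:3,r4:4,r5:1
  c3: issue MUL r4<-Mul2  regs: r0:Add1,r1:7,r2:Mul1,r3:3,r4:Mul2,r5:1
  c4: issue ADD r5<-Add2  regs: r0:Add1,r1:7,r2:Mul1,r3:3,r4:Mul2,r5:Add2
  c5: CDB Add1=-4; issue SUB r1<-Add1  regs: r0:-4,r1:Add1,r2:Mul1,r3:3,r4:Mul2,r5:Add2
  c6: CDB Mul1=9; issue ADD r3<-Add3  regs: r0:-4,r1:Add1,r2:9,r3:Add3,r4:Mul2,r5:Add2
  c7: stall  regs: r0:-4,r1:Add1,r2:9,r3:Add3,r4:Mul2,r5:Add2
  c8: stall  regs: r0:-4,r1:Add1,r2:9,r3:Add3,r4:Mul2,r5:Add2
  c9: CDB Add1=-2; issue SUB r2<-Add1  regs: r0:-4,r1:-2,r2:Add1,r3:Add3,r4:Mul2,r5:Add2
  c10: CDB Mul2=-28  regs: r0:-4,r1:-2,r2:Add1,r3:Add3,r4:-28,r5:Add2

STATUS = VALUE -2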